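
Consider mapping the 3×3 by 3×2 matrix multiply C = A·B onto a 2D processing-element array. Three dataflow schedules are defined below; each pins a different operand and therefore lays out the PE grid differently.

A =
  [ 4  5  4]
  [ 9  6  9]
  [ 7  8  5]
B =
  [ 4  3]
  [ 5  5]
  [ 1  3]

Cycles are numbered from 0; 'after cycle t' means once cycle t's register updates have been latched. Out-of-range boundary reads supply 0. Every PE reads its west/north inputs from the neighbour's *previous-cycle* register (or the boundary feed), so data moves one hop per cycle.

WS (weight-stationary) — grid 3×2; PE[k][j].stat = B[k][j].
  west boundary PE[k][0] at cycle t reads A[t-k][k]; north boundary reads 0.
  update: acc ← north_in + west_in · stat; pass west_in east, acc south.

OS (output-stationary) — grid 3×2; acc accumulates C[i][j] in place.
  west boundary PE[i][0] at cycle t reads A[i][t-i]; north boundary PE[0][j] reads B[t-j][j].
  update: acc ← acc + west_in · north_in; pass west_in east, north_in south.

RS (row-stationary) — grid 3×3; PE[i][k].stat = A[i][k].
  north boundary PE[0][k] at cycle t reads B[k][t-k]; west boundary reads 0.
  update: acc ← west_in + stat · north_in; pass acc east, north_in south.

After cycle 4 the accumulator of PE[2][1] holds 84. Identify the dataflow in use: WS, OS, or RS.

dataflow = WS

— WS: 3×2; PE[2][1] trace:
  @0  [2,1]  acc 0  |  →0  ↓0
  @1  [2,1]  acc 0  |  →0  ↓0
  @2  [2,1]  acc 0  |  →0  ↓0
  @3  [2,1]  acc 49  |  →4  ↓49
  @4  [2,1]  acc 84  |  →9  ↓84
— OS: 3×2; PE[2][1] trace:
  @0  [2,1]  acc 0  |  →0  ↓0
  @1  [2,1]  acc 0  |  →0  ↓0
  @2  [2,1]  acc 0  |  →0  ↓0
  @3  [2,1]  acc 21  |  →7  ↓3
  @4  [2,1]  acc 61  |  →8  ↓5
— RS: 3×3; PE[2][1] trace:
  @0  [2,1]  acc 0  |  →0  ↓0
  @1  [2,1]  acc 0  |  →0  ↓0
  @2  [2,1]  acc 0  |  →0  ↓0
  @3  [2,1]  acc 68  |  →68  ↓5
  @4  [2,1]  acc 61  |  →61  ↓5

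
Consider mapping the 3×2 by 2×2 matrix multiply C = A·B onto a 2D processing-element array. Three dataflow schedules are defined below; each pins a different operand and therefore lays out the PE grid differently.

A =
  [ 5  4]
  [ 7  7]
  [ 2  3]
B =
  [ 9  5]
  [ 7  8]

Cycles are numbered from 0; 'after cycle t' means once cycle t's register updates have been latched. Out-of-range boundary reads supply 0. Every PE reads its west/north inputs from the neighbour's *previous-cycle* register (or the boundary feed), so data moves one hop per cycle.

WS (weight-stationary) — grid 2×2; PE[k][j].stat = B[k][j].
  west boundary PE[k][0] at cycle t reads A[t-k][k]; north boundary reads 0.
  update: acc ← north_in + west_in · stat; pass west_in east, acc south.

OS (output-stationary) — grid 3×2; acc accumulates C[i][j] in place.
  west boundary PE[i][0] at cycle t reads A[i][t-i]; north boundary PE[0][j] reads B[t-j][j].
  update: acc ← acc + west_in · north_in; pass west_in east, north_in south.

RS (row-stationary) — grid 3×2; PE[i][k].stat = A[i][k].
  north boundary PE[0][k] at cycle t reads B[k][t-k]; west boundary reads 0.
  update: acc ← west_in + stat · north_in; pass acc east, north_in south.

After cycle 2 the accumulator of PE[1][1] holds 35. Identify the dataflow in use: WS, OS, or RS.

WS [2×2] PE[1][1] across cycles:
  0: (1,1).acc=0  regs=<0,0>
  1: (1,1).acc=0  regs=<0,0>
  2: (1,1).acc=57  regs=<4,57>
OS [3×2] PE[1][1] across cycles:
  0: (1,1).acc=0  regs=<0,0>
  1: (1,1).acc=0  regs=<0,0>
  2: (1,1).acc=35  regs=<7,5>
RS [3×2] PE[1][1] across cycles:
  0: (1,1).acc=0  regs=<0,0>
  1: (1,1).acc=0  regs=<0,0>
  2: (1,1).acc=112  regs=<112,7>

dataflow = OS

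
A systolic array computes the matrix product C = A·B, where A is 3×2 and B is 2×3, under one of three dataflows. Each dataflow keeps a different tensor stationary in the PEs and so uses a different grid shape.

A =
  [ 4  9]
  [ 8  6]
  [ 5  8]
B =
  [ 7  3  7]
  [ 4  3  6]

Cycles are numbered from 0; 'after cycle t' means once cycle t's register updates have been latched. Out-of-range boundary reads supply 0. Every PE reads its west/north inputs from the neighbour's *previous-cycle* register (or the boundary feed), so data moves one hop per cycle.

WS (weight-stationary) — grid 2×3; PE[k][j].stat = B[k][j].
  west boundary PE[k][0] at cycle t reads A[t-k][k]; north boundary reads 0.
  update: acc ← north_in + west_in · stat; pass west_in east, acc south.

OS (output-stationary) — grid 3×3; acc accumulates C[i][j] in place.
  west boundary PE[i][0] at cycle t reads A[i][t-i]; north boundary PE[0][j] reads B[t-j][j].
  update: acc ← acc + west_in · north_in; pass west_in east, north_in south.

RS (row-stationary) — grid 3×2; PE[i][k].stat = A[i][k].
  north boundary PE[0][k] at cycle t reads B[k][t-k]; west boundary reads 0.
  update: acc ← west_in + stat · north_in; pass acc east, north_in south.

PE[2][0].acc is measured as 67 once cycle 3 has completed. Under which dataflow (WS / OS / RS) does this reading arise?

— WS: 2×3 array has no PE[2][0].
— OS: 3×3; PE[2][0] trace:
  0: (2,0).acc=0  regs=<0,0>
  1: (2,0).acc=0  regs=<0,0>
  2: (2,0).acc=35  regs=<5,7>
  3: (2,0).acc=67  regs=<8,4>
— RS: 3×2; PE[2][0] trace:
  0: (2,0).acc=0  regs=<0,0>
  1: (2,0).acc=0  regs=<0,0>
  2: (2,0).acc=35  regs=<35,7>
  3: (2,0).acc=15  regs=<15,3>

dataflow = OS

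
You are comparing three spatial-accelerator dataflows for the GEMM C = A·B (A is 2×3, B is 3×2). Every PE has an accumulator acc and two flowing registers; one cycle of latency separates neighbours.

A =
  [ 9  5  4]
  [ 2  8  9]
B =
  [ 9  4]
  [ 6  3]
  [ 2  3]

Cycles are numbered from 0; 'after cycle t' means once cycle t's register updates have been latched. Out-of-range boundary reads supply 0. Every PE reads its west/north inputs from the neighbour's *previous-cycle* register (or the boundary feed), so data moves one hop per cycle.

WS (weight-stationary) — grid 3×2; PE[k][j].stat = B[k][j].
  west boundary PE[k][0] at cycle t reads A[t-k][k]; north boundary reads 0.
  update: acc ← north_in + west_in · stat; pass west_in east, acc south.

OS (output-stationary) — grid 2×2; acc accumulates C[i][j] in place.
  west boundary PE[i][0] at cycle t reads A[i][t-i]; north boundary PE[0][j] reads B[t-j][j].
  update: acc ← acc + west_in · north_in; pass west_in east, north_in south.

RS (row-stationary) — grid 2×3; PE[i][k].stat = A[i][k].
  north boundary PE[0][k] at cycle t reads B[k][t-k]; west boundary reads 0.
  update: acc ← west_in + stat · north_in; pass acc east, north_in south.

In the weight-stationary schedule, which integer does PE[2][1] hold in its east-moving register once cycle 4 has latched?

register = 9

WS on a 3×2 grid — tracing PE[2][1] and its feeders:
  0: (1,1).acc=0  regs=<0,0>
  0: (2,0).acc=0  regs=<0,0>
  0: (2,1).acc=0  regs=<0,0>
  1: (1,1).acc=0  regs=<0,0>
  1: (2,0).acc=0  regs=<0,0>
  1: (2,1).acc=0  regs=<0,0>
  2: (1,1).acc=51  regs=<5,51>
  2: (2,0).acc=119  regs=<4,119>
  2: (2,1).acc=0  regs=<0,0>
  3: (1,1).acc=32  regs=<8,32>
  3: (2,0).acc=84  regs=<9,84>
  3: (2,1).acc=63  regs=<4,63>
  4: (1,1).acc=0  regs=<0,0>
  4: (2,0).acc=0  regs=<0,0>
  4: (2,1).acc=59  regs=<9,59>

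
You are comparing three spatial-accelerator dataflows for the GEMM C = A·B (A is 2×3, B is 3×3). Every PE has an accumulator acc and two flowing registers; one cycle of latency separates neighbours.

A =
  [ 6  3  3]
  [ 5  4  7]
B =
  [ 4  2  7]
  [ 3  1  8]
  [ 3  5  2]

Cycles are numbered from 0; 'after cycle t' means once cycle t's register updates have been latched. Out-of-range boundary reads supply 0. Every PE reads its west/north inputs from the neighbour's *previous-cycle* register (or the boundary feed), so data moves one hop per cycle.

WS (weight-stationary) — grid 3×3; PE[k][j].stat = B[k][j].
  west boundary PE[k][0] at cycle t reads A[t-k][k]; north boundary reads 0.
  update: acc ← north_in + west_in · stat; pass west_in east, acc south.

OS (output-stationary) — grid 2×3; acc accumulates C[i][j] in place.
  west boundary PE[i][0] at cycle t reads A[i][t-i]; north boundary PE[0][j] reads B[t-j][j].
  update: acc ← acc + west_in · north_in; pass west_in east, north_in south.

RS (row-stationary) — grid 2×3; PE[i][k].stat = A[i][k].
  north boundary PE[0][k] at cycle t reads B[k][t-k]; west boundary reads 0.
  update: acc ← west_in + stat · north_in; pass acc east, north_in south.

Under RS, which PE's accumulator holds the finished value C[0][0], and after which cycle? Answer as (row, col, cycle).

Under RS, C[0][0] lands at PE[0][2]:
  0: (0,2).acc=0  regs=<0,0>
  1: (0,2).acc=0  regs=<0,0>
  2: (0,2).acc=42  regs=<42,3>

(row, col, cycle) = (0, 2, 2)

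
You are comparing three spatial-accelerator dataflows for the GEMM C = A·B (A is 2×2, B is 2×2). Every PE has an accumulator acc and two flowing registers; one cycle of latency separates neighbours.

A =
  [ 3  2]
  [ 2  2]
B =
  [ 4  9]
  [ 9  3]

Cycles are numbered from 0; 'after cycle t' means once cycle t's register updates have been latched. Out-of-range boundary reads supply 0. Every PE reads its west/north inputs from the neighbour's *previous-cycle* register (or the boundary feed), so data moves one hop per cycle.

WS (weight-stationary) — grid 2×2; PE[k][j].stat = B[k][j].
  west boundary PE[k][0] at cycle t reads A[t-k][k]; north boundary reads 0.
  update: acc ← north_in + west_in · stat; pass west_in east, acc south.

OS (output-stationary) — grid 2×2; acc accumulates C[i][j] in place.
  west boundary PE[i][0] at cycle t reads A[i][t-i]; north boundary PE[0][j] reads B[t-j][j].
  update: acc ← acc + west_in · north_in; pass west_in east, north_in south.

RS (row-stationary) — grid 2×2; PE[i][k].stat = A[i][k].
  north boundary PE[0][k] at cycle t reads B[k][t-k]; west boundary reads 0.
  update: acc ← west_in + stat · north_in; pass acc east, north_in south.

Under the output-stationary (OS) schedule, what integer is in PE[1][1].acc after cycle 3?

OS 2×2: PE[1][1] cycle-by-cycle (with neighbour feeds):
  step 0 · PE0,1: acc=0; fwd→0 fwd↓0
  step 0 · PE1,0: acc=0; fwd→0 fwd↓0
  step 0 · PE1,1: acc=0; fwd→0 fwd↓0
  step 1 · PE0,1: acc=27; fwd→3 fwd↓9
  step 1 · PE1,0: acc=8; fwd→2 fwd↓4
  step 1 · PE1,1: acc=0; fwd→0 fwd↓0
  step 2 · PE0,1: acc=33; fwd→2 fwd↓3
  step 2 · PE1,0: acc=26; fwd→2 fwd↓9
  step 2 · PE1,1: acc=18; fwd→2 fwd↓9
  step 3 · PE0,1: acc=33; fwd→0 fwd↓0
  step 3 · PE1,0: acc=26; fwd→0 fwd↓0
  step 3 · PE1,1: acc=24; fwd→2 fwd↓3

PE[1][1].acc = 24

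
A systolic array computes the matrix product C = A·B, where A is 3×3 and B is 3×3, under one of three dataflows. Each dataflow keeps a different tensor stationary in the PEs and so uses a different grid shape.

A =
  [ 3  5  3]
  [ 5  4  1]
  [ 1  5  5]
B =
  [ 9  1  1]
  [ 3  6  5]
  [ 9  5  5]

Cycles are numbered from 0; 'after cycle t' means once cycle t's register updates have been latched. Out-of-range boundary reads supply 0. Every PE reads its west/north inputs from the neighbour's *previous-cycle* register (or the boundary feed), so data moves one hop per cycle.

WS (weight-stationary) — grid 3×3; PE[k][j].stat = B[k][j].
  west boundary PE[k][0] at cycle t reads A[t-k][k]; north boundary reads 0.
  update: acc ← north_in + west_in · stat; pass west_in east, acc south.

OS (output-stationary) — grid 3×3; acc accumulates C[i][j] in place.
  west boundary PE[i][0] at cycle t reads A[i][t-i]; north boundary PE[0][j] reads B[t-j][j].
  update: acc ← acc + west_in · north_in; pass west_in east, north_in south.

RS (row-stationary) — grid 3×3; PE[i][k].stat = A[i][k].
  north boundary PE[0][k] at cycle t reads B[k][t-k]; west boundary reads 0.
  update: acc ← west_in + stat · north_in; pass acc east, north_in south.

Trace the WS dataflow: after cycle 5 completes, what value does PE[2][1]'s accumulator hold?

PE[2][1].acc = 56

WS on a 3×3 grid — tracing PE[2][1] and its feeders:
  step 0 · PE1,1: acc=0; fwd→0 fwd↓0
  step 0 · PE2,0: acc=0; fwd→0 fwd↓0
  step 0 · PE2,1: acc=0; fwd→0 fwd↓0
  step 1 · PE1,1: acc=0; fwd→0 fwd↓0
  step 1 · PE2,0: acc=0; fwd→0 fwd↓0
  step 1 · PE2,1: acc=0; fwd→0 fwd↓0
  step 2 · PE1,1: acc=33; fwd→5 fwd↓33
  step 2 · PE2,0: acc=69; fwd→3 fwd↓69
  step 2 · PE2,1: acc=0; fwd→0 fwd↓0
  step 3 · PE1,1: acc=29; fwd→4 fwd↓29
  step 3 · PE2,0: acc=66; fwd→1 fwd↓66
  step 3 · PE2,1: acc=48; fwd→3 fwd↓48
  step 4 · PE1,1: acc=31; fwd→5 fwd↓31
  step 4 · PE2,0: acc=69; fwd→5 fwd↓69
  step 4 · PE2,1: acc=34; fwd→1 fwd↓34
  step 5 · PE1,1: acc=0; fwd→0 fwd↓0
  step 5 · PE2,0: acc=0; fwd→0 fwd↓0
  step 5 · PE2,1: acc=56; fwd→5 fwd↓56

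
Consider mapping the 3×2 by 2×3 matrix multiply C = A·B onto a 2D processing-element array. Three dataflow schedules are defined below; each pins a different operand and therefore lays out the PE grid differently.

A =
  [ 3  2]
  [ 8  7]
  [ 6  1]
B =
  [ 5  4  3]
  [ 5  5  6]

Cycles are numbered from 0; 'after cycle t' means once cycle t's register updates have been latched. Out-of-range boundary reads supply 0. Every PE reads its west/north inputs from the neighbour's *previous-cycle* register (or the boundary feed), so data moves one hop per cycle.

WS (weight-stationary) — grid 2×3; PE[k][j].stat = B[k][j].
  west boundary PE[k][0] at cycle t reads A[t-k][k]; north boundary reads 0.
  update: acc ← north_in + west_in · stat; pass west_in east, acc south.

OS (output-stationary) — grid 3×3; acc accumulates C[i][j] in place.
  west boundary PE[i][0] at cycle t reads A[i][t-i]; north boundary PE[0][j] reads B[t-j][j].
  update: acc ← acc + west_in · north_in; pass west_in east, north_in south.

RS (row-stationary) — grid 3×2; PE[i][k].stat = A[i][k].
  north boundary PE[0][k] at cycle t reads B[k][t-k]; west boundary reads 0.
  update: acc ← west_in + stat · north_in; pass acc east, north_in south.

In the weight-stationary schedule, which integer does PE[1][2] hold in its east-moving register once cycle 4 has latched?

WS on a 2×3 grid — tracing PE[1][2] and its feeders:
  c0 r0c2: 0 / 0 / 0
  c0 r1c1: 0 / 0 / 0
  c0 r1c2: 0 / 0 / 0
  c1 r0c2: 0 / 0 / 0
  c1 r1c1: 0 / 0 / 0
  c1 r1c2: 0 / 0 / 0
  c2 r0c2: 9 / 3 / 9
  c2 r1c1: 22 / 2 / 22
  c2 r1c2: 0 / 0 / 0
  c3 r0c2: 24 / 8 / 24
  c3 r1c1: 67 / 7 / 67
  c3 r1c2: 21 / 2 / 21
  c4 r0c2: 18 / 6 / 18
  c4 r1c1: 29 / 1 / 29
  c4 r1c2: 66 / 7 / 66

register = 7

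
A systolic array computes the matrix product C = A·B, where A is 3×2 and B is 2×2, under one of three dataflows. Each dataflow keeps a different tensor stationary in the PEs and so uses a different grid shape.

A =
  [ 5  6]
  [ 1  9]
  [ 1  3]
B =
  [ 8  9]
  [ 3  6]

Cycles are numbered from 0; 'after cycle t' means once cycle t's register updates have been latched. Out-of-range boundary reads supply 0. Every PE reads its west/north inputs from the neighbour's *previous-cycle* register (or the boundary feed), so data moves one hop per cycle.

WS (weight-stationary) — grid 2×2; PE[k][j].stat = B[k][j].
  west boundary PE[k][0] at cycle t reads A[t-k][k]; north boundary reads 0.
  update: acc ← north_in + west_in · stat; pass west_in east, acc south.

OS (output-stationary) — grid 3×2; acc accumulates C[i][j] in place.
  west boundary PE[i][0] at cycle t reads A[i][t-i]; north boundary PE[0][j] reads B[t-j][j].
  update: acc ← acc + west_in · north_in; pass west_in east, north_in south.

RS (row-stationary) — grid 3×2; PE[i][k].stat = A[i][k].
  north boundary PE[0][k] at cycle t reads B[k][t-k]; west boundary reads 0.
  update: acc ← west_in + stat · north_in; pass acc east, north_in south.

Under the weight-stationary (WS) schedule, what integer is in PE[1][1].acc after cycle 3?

Tracing WS — 2×2 array, target PE[1][1]:
  @0  [0,1]  acc 0  |  →0  ↓0
  @0  [1,0]  acc 0  |  →0  ↓0
  @0  [1,1]  acc 0  |  →0  ↓0
  @1  [0,1]  acc 45  |  →5  ↓45
  @1  [1,0]  acc 58  |  →6  ↓58
  @1  [1,1]  acc 0  |  →0  ↓0
  @2  [0,1]  acc 9  |  →1  ↓9
  @2  [1,0]  acc 35  |  →9  ↓35
  @2  [1,1]  acc 81  |  →6  ↓81
  @3  [0,1]  acc 9  |  →1  ↓9
  @3  [1,0]  acc 17  |  →3  ↓17
  @3  [1,1]  acc 63  |  →9  ↓63

PE[1][1].acc = 63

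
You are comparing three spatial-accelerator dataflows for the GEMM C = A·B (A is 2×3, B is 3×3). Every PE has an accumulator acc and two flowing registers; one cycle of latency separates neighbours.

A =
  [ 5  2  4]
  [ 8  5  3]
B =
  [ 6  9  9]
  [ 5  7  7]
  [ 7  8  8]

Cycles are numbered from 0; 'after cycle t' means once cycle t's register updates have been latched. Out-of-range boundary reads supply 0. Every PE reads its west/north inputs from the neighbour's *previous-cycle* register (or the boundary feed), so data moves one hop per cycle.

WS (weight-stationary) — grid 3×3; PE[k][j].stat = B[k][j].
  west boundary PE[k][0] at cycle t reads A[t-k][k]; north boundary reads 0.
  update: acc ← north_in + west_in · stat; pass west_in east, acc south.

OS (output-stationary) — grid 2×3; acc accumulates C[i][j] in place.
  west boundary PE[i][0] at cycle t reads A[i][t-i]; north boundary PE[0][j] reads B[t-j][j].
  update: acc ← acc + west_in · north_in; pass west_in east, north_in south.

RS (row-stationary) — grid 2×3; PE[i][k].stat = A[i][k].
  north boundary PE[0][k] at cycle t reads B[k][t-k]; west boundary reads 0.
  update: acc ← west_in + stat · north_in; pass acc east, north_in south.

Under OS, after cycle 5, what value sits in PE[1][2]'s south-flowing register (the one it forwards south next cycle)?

register = 8

OS on a 2×3 grid — tracing PE[1][2] and its feeders:
  after 0 — PE[0][2] acc=0, pass-E 0, pass-S 0
  after 0 — PE[1][1] acc=0, pass-E 0, pass-S 0
  after 0 — PE[1][2] acc=0, pass-E 0, pass-S 0
  after 1 — PE[0][2] acc=0, pass-E 0, pass-S 0
  after 1 — PE[1][1] acc=0, pass-E 0, pass-S 0
  after 1 — PE[1][2] acc=0, pass-E 0, pass-S 0
  after 2 — PE[0][2] acc=45, pass-E 5, pass-S 9
  after 2 — PE[1][1] acc=72, pass-E 8, pass-S 9
  after 2 — PE[1][2] acc=0, pass-E 0, pass-S 0
  after 3 — PE[0][2] acc=59, pass-E 2, pass-S 7
  after 3 — PE[1][1] acc=107, pass-E 5, pass-S 7
  after 3 — PE[1][2] acc=72, pass-E 8, pass-S 9
  after 4 — PE[0][2] acc=91, pass-E 4, pass-S 8
  after 4 — PE[1][1] acc=131, pass-E 3, pass-S 8
  after 4 — PE[1][2] acc=107, pass-E 5, pass-S 7
  after 5 — PE[0][2] acc=91, pass-E 0, pass-S 0
  after 5 — PE[1][1] acc=131, pass-E 0, pass-S 0
  after 5 — PE[1][2] acc=131, pass-E 3, pass-S 8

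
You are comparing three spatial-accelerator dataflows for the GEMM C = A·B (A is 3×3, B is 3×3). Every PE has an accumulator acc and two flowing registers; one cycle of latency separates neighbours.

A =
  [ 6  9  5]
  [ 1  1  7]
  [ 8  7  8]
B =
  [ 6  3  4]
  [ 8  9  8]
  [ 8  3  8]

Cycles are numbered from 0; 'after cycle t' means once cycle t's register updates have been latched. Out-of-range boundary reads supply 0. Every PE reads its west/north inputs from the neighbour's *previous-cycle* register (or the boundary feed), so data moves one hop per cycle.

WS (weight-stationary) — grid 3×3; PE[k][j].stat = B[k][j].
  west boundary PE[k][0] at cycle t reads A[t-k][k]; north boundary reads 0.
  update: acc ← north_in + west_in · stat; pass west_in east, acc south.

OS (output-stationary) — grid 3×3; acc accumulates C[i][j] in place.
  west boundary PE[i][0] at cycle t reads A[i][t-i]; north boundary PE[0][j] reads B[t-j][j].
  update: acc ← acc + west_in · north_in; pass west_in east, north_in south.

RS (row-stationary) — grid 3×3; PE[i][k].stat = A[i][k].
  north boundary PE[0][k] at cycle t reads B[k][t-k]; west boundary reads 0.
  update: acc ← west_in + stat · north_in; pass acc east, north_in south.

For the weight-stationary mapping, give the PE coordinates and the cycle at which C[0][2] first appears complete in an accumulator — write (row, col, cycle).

Under WS, C[0][2] lands at PE[2][2]:
  after 0 — PE[2][2] acc=0, pass-E 0, pass-S 0
  after 1 — PE[2][2] acc=0, pass-E 0, pass-S 0
  after 2 — PE[2][2] acc=0, pass-E 0, pass-S 0
  after 3 — PE[2][2] acc=0, pass-E 0, pass-S 0
  after 4 — PE[2][2] acc=136, pass-E 5, pass-S 136

(row, col, cycle) = (2, 2, 4)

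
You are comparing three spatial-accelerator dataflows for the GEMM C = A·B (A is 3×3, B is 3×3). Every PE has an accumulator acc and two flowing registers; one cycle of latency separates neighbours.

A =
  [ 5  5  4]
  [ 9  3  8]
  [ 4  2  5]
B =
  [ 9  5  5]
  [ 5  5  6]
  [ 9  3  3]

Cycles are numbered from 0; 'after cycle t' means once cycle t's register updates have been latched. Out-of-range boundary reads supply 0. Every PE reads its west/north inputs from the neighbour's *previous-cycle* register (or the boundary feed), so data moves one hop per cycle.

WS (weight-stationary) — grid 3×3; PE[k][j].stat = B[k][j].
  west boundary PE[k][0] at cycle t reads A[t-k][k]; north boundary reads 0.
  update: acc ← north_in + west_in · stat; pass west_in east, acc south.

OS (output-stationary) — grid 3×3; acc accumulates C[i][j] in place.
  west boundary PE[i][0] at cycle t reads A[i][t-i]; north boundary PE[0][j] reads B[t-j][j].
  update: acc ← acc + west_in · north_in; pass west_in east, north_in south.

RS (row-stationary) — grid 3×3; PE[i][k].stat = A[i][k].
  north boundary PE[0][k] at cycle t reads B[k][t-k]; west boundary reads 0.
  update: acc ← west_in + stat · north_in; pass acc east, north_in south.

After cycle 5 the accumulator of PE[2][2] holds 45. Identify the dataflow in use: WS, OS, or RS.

WS [3×3] PE[2][2] across cycles:
  c0 r2c2: 0 / 0 / 0
  c1 r2c2: 0 / 0 / 0
  c2 r2c2: 0 / 0 / 0
  c3 r2c2: 0 / 0 / 0
  c4 r2c2: 67 / 4 / 67
  c5 r2c2: 87 / 8 / 87
OS [3×3] PE[2][2] across cycles:
  c0 r2c2: 0 / 0 / 0
  c1 r2c2: 0 / 0 / 0
  c2 r2c2: 0 / 0 / 0
  c3 r2c2: 0 / 0 / 0
  c4 r2c2: 20 / 4 / 5
  c5 r2c2: 32 / 2 / 6
RS [3×3] PE[2][2] across cycles:
  c0 r2c2: 0 / 0 / 0
  c1 r2c2: 0 / 0 / 0
  c2 r2c2: 0 / 0 / 0
  c3 r2c2: 0 / 0 / 0
  c4 r2c2: 91 / 91 / 9
  c5 r2c2: 45 / 45 / 3

dataflow = RS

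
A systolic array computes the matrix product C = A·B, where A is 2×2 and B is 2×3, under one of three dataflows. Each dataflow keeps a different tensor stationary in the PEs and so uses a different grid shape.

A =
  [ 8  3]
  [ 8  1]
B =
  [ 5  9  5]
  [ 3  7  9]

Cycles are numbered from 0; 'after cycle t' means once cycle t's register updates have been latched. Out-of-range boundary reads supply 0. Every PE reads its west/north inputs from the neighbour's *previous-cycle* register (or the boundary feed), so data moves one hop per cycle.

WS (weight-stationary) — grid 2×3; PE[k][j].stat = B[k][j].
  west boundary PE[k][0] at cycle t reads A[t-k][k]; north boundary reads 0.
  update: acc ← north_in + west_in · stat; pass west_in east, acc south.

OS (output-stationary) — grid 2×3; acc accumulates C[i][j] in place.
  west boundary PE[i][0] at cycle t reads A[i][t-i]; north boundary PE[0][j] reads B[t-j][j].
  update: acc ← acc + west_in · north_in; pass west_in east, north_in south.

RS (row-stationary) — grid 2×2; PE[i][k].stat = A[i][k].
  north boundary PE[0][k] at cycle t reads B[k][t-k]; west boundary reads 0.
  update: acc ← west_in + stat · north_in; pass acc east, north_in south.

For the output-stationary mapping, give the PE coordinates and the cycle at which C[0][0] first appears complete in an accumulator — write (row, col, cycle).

OS — PE[0][0] is where C[0][0] collects:
  cycle 0: PE[0][0] → acc 40, east 8, south 5
  cycle 1: PE[0][0] → acc 49, east 3, south 3

(row, col, cycle) = (0, 0, 1)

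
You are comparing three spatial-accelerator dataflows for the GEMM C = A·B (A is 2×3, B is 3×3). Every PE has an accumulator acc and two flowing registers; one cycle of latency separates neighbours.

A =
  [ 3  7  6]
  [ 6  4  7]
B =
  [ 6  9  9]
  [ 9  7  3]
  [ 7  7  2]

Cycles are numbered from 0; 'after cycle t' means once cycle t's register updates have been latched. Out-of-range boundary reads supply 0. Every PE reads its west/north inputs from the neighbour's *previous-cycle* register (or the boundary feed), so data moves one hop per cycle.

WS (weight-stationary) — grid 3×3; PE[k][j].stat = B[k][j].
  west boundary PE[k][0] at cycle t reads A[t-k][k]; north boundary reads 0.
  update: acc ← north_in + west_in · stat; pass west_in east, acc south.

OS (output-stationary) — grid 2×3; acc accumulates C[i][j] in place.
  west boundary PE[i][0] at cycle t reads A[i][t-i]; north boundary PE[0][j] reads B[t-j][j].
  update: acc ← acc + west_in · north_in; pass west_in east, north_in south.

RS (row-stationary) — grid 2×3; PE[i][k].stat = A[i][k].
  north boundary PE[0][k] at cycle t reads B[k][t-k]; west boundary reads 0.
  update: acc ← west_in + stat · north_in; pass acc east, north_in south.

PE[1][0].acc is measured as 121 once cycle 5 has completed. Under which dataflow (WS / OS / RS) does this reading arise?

— WS: 3×3; PE[1][0] trace:
  step 0 · PE1,0: acc=0; fwd→0 fwd↓0
  step 1 · PE1,0: acc=81; fwd→7 fwd↓81
  step 2 · PE1,0: acc=72; fwd→4 fwd↓72
  step 3 · PE1,0: acc=0; fwd→0 fwd↓0
  step 4 · PE1,0: acc=0; fwd→0 fwd↓0
  step 5 · PE1,0: acc=0; fwd→0 fwd↓0
— OS: 2×3; PE[1][0] trace:
  step 0 · PE1,0: acc=0; fwd→0 fwd↓0
  step 1 · PE1,0: acc=36; fwd→6 fwd↓6
  step 2 · PE1,0: acc=72; fwd→4 fwd↓9
  step 3 · PE1,0: acc=121; fwd→7 fwd↓7
  step 4 · PE1,0: acc=121; fwd→0 fwd↓0
  step 5 · PE1,0: acc=121; fwd→0 fwd↓0
— RS: 2×3; PE[1][0] trace:
  step 0 · PE1,0: acc=0; fwd→0 fwd↓0
  step 1 · PE1,0: acc=36; fwd→36 fwd↓6
  step 2 · PE1,0: acc=54; fwd→54 fwd↓9
  step 3 · PE1,0: acc=54; fwd→54 fwd↓9
  step 4 · PE1,0: acc=0; fwd→0 fwd↓0
  step 5 · PE1,0: acc=0; fwd→0 fwd↓0

dataflow = OS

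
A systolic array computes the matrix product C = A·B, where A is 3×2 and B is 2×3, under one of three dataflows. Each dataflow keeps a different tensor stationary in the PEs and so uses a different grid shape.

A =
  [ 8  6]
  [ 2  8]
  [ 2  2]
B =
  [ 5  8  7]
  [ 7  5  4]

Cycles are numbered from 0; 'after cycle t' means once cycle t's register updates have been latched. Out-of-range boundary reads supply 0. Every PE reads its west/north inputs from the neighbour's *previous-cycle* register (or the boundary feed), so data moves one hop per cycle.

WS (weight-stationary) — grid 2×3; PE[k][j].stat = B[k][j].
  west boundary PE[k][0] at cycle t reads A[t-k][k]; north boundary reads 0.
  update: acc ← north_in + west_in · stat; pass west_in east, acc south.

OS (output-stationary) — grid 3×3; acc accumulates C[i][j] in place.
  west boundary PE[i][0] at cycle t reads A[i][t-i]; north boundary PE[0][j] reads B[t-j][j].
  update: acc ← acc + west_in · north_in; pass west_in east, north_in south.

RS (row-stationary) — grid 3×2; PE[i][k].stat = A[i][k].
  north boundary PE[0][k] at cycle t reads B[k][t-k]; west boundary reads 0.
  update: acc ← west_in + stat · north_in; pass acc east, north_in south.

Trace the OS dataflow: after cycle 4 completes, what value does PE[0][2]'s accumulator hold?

PE[0][2].acc = 80

OS 3×3: PE[0][2] cycle-by-cycle (with neighbour feeds):
  0: (0,1).acc=0  regs=<0,0>
  0: (0,2).acc=0  regs=<0,0>
  1: (0,1).acc=64  regs=<8,8>
  1: (0,2).acc=0  regs=<0,0>
  2: (0,1).acc=94  regs=<6,5>
  2: (0,2).acc=56  regs=<8,7>
  3: (0,1).acc=94  regs=<0,0>
  3: (0,2).acc=80  regs=<6,4>
  4: (0,1).acc=94  regs=<0,0>
  4: (0,2).acc=80  regs=<0,0>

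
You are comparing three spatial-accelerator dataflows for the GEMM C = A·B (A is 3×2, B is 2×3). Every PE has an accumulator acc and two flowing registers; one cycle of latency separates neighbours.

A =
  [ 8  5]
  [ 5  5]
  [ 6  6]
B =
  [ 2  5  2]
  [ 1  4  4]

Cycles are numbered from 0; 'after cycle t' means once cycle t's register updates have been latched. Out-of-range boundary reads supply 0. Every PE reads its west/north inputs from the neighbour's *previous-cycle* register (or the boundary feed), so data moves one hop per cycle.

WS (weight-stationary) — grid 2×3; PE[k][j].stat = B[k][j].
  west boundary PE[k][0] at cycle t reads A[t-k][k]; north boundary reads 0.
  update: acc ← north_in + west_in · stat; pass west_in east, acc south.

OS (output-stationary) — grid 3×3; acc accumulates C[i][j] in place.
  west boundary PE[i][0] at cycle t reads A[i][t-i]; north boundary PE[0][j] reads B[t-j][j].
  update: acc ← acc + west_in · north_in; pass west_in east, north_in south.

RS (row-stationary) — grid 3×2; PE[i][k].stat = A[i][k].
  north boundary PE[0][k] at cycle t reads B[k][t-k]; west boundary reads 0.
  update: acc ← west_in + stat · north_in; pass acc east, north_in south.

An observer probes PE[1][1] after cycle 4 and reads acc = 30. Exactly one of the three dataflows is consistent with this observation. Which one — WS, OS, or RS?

WS [2×3] PE[1][1] across cycles:
  c0 r1c1: 0 / 0 / 0
  c1 r1c1: 0 / 0 / 0
  c2 r1c1: 60 / 5 / 60
  c3 r1c1: 45 / 5 / 45
  c4 r1c1: 54 / 6 / 54
OS [3×3] PE[1][1] across cycles:
  c0 r1c1: 0 / 0 / 0
  c1 r1c1: 0 / 0 / 0
  c2 r1c1: 25 / 5 / 5
  c3 r1c1: 45 / 5 / 4
  c4 r1c1: 45 / 0 / 0
RS [3×2] PE[1][1] across cycles:
  c0 r1c1: 0 / 0 / 0
  c1 r1c1: 0 / 0 / 0
  c2 r1c1: 15 / 15 / 1
  c3 r1c1: 45 / 45 / 4
  c4 r1c1: 30 / 30 / 4

dataflow = RS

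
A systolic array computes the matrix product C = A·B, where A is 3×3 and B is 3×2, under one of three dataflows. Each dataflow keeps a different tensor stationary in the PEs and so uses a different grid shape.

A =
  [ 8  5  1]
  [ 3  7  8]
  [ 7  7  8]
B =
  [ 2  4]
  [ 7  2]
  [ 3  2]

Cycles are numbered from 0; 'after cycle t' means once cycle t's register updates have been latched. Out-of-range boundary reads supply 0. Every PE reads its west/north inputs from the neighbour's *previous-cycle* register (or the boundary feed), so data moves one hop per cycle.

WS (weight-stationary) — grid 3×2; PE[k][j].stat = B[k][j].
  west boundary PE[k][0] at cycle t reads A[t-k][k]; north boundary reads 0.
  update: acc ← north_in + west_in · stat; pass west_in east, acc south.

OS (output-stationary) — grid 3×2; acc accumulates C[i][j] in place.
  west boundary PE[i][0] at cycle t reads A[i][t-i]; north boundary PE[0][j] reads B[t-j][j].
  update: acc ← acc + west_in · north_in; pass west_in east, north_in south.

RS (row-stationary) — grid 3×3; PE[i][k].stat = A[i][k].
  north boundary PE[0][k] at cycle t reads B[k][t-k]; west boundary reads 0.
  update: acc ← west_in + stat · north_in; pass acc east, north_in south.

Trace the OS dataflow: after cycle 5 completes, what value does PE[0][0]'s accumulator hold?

PE[0][0].acc = 54

OS 3×2: PE[0][0] cycle-by-cycle (with neighbour feeds):
  c0 r0c0: 16 / 8 / 2
  c1 r0c0: 51 / 5 / 7
  c2 r0c0: 54 / 1 / 3
  c3 r0c0: 54 / 0 / 0
  c4 r0c0: 54 / 0 / 0
  c5 r0c0: 54 / 0 / 0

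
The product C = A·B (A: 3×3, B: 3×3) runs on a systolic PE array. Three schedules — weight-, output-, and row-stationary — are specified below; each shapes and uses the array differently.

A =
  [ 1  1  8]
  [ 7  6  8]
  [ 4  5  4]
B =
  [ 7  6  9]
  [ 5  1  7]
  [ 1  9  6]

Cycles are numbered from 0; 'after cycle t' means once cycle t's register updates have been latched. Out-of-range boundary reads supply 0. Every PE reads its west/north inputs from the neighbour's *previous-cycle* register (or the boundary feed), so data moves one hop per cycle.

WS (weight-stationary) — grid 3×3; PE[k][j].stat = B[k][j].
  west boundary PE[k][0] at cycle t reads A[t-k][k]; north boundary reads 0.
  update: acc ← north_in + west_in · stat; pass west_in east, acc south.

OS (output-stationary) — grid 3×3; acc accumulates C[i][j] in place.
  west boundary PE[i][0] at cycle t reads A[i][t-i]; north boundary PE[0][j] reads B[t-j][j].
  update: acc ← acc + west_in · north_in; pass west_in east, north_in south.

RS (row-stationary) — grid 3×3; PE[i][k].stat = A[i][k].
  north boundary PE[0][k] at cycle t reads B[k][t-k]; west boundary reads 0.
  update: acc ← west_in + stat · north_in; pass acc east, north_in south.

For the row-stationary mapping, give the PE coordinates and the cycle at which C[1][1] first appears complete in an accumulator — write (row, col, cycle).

(row, col, cycle) = (1, 2, 4)

RS: C[1][1] accumulates in PE[1][2]:
  @0  [1,2]  acc 0  |  →0  ↓0
  @1  [1,2]  acc 0  |  →0  ↓0
  @2  [1,2]  acc 0  |  →0  ↓0
  @3  [1,2]  acc 87  |  →87  ↓1
  @4  [1,2]  acc 120  |  →120  ↓9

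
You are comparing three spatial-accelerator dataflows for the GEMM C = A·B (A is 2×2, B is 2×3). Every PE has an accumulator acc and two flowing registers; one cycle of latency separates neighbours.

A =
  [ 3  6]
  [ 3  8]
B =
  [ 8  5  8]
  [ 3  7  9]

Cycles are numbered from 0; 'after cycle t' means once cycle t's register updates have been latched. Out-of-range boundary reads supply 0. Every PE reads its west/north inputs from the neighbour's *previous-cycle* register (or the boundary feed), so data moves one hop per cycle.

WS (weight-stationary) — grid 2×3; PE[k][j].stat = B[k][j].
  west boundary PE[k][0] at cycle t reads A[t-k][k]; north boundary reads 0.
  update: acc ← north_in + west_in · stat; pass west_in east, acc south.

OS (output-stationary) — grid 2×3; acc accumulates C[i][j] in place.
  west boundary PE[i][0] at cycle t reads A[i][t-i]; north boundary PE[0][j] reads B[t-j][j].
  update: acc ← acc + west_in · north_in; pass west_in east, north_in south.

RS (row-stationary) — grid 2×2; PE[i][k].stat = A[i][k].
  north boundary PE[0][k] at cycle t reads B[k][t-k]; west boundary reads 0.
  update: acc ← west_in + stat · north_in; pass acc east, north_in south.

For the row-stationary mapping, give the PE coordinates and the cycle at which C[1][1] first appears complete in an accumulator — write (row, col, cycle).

(row, col, cycle) = (1, 1, 3)

RS: C[1][1] accumulates in PE[1][1]:
  @0  [1,1]  acc 0  |  →0  ↓0
  @1  [1,1]  acc 0  |  →0  ↓0
  @2  [1,1]  acc 48  |  →48  ↓3
  @3  [1,1]  acc 71  |  →71  ↓7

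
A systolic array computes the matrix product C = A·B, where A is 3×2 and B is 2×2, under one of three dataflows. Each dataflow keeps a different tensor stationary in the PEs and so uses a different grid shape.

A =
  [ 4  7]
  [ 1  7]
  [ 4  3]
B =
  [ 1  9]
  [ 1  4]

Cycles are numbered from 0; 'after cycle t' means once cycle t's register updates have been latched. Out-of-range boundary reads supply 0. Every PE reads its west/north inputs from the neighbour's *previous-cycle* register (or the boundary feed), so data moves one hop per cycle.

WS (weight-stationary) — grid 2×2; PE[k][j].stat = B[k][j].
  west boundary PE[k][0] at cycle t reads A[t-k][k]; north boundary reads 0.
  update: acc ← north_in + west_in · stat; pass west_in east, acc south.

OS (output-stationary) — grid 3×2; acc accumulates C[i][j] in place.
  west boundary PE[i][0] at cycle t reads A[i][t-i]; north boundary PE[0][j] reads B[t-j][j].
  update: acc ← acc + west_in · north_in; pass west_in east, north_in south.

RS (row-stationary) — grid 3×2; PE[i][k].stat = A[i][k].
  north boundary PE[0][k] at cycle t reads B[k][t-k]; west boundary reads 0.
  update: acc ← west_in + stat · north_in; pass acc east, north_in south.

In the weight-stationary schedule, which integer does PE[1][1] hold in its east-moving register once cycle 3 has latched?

register = 7

WS (2×2). Following PE[1][1] plus its west/north inputs:
  t=0 PE[0][1]: acc=0 h=0 v=0
  t=0 PE[1][0]: acc=0 h=0 v=0
  t=0 PE[1][1]: acc=0 h=0 v=0
  t=1 PE[0][1]: acc=36 h=4 v=36
  t=1 PE[1][0]: acc=11 h=7 v=11
  t=1 PE[1][1]: acc=0 h=0 v=0
  t=2 PE[0][1]: acc=9 h=1 v=9
  t=2 PE[1][0]: acc=8 h=7 v=8
  t=2 PE[1][1]: acc=64 h=7 v=64
  t=3 PE[0][1]: acc=36 h=4 v=36
  t=3 PE[1][0]: acc=7 h=3 v=7
  t=3 PE[1][1]: acc=37 h=7 v=37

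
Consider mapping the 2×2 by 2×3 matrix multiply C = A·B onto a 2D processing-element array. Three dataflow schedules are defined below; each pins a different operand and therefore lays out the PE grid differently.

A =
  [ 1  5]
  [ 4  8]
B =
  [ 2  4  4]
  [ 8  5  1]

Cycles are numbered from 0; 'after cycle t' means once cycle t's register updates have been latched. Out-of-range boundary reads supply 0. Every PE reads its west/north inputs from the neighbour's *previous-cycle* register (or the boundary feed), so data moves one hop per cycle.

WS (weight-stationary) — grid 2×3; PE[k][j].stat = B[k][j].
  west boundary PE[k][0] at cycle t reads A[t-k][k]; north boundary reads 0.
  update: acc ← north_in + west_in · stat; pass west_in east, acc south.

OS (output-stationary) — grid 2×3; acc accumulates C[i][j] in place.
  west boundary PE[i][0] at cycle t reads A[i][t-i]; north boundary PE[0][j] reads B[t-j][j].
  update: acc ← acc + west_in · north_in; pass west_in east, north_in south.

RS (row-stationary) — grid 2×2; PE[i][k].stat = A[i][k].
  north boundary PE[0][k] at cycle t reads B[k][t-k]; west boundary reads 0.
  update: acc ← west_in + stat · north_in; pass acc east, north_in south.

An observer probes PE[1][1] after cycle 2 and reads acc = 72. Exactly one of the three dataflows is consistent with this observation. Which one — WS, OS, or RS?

dataflow = RS

Under WS (2×3), PE[1][1]:
  step 0 · PE1,1: acc=0; fwd→0 fwd↓0
  step 1 · PE1,1: acc=0; fwd→0 fwd↓0
  step 2 · PE1,1: acc=29; fwd→5 fwd↓29
Under OS (2×3), PE[1][1]:
  step 0 · PE1,1: acc=0; fwd→0 fwd↓0
  step 1 · PE1,1: acc=0; fwd→0 fwd↓0
  step 2 · PE1,1: acc=16; fwd→4 fwd↓4
Under RS (2×2), PE[1][1]:
  step 0 · PE1,1: acc=0; fwd→0 fwd↓0
  step 1 · PE1,1: acc=0; fwd→0 fwd↓0
  step 2 · PE1,1: acc=72; fwd→72 fwd↓8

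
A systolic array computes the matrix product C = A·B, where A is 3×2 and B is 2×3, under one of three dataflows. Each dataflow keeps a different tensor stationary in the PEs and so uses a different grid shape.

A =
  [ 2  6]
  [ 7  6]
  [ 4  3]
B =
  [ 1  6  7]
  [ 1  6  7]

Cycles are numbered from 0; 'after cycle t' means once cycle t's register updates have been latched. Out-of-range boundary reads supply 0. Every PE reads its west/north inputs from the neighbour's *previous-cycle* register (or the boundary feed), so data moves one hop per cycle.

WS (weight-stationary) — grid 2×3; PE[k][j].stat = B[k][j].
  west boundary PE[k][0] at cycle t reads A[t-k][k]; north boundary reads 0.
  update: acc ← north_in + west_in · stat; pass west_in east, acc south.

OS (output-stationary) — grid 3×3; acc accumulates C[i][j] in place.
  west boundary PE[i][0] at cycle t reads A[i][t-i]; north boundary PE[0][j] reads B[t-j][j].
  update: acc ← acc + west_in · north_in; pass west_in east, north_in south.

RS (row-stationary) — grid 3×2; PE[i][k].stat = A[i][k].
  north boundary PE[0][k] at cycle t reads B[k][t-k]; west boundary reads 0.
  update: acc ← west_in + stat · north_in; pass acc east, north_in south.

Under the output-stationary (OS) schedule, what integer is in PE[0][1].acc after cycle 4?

Tracing OS — 3×3 array, target PE[0][1]:
  @0  [0,0]  acc 2  |  →2  ↓1
  @0  [0,1]  acc 0  |  →0  ↓0
  @1  [0,0]  acc 8  |  →6  ↓1
  @1  [0,1]  acc 12  |  →2  ↓6
  @2  [0,0]  acc 8  |  →0  ↓0
  @2  [0,1]  acc 48  |  →6  ↓6
  @3  [0,0]  acc 8  |  →0  ↓0
  @3  [0,1]  acc 48  |  →0  ↓0
  @4  [0,0]  acc 8  |  →0  ↓0
  @4  [0,1]  acc 48  |  →0  ↓0

PE[0][1].acc = 48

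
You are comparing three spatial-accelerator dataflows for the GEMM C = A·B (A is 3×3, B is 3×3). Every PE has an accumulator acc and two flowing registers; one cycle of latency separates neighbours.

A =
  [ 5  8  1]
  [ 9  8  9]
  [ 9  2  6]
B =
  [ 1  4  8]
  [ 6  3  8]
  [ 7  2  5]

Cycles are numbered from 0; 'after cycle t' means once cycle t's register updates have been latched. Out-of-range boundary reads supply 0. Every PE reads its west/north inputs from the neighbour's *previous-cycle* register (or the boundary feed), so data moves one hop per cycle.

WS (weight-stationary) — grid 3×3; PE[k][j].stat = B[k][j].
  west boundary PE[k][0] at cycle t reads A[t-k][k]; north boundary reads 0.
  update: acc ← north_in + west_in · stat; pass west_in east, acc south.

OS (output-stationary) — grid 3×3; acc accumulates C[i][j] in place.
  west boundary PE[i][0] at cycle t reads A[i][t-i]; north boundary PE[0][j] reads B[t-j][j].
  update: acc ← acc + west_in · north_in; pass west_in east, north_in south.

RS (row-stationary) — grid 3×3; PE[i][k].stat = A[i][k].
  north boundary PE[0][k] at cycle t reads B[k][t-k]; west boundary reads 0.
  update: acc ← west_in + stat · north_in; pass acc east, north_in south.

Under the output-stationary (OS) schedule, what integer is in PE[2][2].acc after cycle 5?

PE[2][2].acc = 88

OS 3×3: PE[2][2] cycle-by-cycle (with neighbour feeds):
  [0] (1,2) acc=0 (h:0 v:0)
  [0] (2,1) acc=0 (h:0 v:0)
  [0] (2,2) acc=0 (h:0 v:0)
  [1] (1,2) acc=0 (h:0 v:0)
  [1] (2,1) acc=0 (h:0 v:0)
  [1] (2,2) acc=0 (h:0 v:0)
  [2] (1,2) acc=0 (h:0 v:0)
  [2] (2,1) acc=0 (h:0 v:0)
  [2] (2,2) acc=0 (h:0 v:0)
  [3] (1,2) acc=72 (h:9 v:8)
  [3] (2,1) acc=36 (h:9 v:4)
  [3] (2,2) acc=0 (h:0 v:0)
  [4] (1,2) acc=136 (h:8 v:8)
  [4] (2,1) acc=42 (h:2 v:3)
  [4] (2,2) acc=72 (h:9 v:8)
  [5] (1,2) acc=181 (h:9 v:5)
  [5] (2,1) acc=54 (h:6 v:2)
  [5] (2,2) acc=88 (h:2 v:8)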